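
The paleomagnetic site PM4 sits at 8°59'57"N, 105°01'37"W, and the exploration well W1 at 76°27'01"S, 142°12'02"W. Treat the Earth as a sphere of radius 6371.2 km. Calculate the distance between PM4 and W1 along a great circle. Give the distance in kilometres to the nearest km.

PM4: φ = +8.99917°, λ = -105.02694°
W1: φ = -76.45028°, λ = -142.20056°
Δφ = -85.4494°,  Δλ = -37.1736°
a = sin²(Δφ/2) + cos φ₁ cos φ₂ sin²(Δλ/2) = 0.483840
c = 2·arcsin(√a) = 1.538472 rad = 88.1479°
d = R·c = 6371.2 × 1.538472 = 9801.9 km

9802 km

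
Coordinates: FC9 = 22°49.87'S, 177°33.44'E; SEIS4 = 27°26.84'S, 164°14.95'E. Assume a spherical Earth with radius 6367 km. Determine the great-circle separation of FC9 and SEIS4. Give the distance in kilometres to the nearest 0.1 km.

FC9: φ = -22.83117°, λ = +177.55733°
SEIS4: φ = -27.44733°, λ = +164.24917°
Δφ = -4.6162°,  Δλ = -13.3082°
a = sin²(Δφ/2) + cos φ₁ cos φ₂ sin²(Δλ/2) = 0.012604
c = 2·arcsin(√a) = 0.225008 rad = 12.8920°
d = R·c = 6367 × 0.225008 = 1432.6 km

1432.6 km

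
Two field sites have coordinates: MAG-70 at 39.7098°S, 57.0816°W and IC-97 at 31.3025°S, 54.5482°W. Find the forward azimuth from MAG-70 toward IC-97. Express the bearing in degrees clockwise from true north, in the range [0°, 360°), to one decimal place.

14.5°

Δλ = 2.5334°
y = sin Δλ · cos φ₂ = 0.037768
x = cos φ₁ sin φ₂ − sin φ₁ cos φ₂ cos Δλ = 0.145676
θ = atan2(y, x) = 14.5344° → 14.5344° (mod 360°)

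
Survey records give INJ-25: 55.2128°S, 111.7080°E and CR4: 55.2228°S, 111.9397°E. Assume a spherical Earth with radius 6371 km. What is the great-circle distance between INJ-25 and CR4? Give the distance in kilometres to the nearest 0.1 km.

14.7 km

Δφ = -0.0100°,  Δλ = 0.2317°
a = sin²(Δφ/2) + cos φ₁ cos φ₂ sin²(Δλ/2) = 0.000001
c = 2·arcsin(√a) = 0.002313 rad = 0.1326°
d = R·c = 6371 × 0.002313 = 14.7 km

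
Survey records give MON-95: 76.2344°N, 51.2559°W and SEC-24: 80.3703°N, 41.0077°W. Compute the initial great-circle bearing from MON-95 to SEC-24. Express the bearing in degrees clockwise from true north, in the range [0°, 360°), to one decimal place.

21.7°

Δλ = 10.2482°
y = sin Δλ · cos φ₂ = 0.029761
x = cos φ₁ sin φ₂ − sin φ₁ cos φ₂ cos Δλ = 0.074714
θ = atan2(y, x) = 21.7190° → 21.7190° (mod 360°)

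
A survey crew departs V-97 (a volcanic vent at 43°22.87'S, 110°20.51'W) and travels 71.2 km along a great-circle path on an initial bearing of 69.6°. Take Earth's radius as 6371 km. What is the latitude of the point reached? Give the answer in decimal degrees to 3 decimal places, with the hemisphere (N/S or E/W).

V-97: φ = -43.38117°, λ = -110.34183°
δ = d/R = 71.2/6371 = 0.011176 rad
φ₂ = arcsin(sin φ₁ cos δ + cos φ₁ sin δ cos θ)
   = arcsin(-0.68685·0.99994 + 0.72680·0.01118·0.34857) = -43.15501°
λ₂ = λ₁ + atan2(sin θ sin δ cos φ₁, cos δ − sin φ₁ sin φ₂) = -109.51913°

43.155°S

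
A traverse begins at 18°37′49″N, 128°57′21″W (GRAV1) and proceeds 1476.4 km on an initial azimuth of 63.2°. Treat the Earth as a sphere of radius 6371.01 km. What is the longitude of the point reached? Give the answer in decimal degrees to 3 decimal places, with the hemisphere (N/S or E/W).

115.973°W

GRAV1: φ = +18.63028°, λ = -128.95583°
δ = d/R = 1476.4/6371.01 = 0.231737 rad
φ₂ = arcsin(sin φ₁ cos δ + cos φ₁ sin δ cos θ)
   = arcsin(0.31946·0.97327 + 0.94760·0.22967·0.45088) = 24.14497°
λ₂ = λ₁ + atan2(sin θ sin δ cos φ₁, cos δ − sin φ₁ sin φ₂) = -115.97335°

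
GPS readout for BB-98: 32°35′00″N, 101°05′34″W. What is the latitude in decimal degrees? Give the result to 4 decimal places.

32° + 35′/60 + 0″/3600 = 32 + 0.58333 + 0.00000 = 32.5833°

32.5833°N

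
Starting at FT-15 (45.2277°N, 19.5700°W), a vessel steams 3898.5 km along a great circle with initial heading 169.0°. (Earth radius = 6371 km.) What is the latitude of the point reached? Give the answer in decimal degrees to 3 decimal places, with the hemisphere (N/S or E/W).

10.601°N

δ = d/R = 3898.5/6371 = 0.611913 rad
φ₂ = arcsin(sin φ₁ cos δ + cos φ₁ sin δ cos θ)
   = arcsin(0.70991·0.81855 + 0.70429·0.57443·-0.98163) = 10.60062°
λ₂ = λ₁ + atan2(sin θ sin δ cos φ₁, cos δ − sin φ₁ sin φ₂) = -13.16761°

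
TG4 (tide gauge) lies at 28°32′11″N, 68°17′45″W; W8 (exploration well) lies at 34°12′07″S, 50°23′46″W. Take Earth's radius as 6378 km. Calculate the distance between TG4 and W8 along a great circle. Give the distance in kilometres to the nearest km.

TG4: φ = +28.53639°, λ = -68.29583°
W8: φ = -34.20194°, λ = -50.39611°
Δφ = -62.7383°,  Δλ = 17.8997°
a = sin²(Δφ/2) + cos φ₁ cos φ₂ sin²(Δλ/2) = 0.288557
c = 2·arcsin(√a) = 1.134169 rad = 64.9831°
d = R·c = 6378 × 1.134169 = 7233.7 km

7234 km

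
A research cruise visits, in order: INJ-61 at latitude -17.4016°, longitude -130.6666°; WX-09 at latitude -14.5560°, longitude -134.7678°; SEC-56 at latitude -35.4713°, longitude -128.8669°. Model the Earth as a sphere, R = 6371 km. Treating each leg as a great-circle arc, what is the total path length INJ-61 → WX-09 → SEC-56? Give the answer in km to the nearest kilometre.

INJ-61→WX-09: c = 0.084856 rad, d = 540.62 km
WX-09→SEC-56: c = 0.376568 rad, d = 2399.11 km
Total = 540.62 + 2399.11 = 2939.73 km

2940 km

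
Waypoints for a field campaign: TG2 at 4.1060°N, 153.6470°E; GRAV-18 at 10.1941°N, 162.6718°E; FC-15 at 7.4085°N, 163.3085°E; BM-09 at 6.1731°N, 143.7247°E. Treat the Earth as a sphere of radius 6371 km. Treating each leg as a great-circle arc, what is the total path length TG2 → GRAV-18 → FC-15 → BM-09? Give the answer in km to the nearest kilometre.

TG2→GRAV-18: c = 0.188922 rad, d = 1203.62 km
GRAV-18→FC-15: c = 0.049842 rad, d = 317.55 km
FC-15→BM-09: c = 0.340058 rad, d = 2166.51 km
Total = 1203.62 + 317.55 + 2166.51 = 3687.68 km

3688 km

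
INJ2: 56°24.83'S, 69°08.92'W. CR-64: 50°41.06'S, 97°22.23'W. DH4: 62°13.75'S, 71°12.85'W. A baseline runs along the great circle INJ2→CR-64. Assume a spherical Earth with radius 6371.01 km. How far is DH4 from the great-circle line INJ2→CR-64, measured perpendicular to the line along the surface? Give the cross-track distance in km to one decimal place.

656.5 km

INJ2: φ = -56.41383°, λ = -69.14867°
CR-64: φ = -50.68433°, λ = -97.37050°
DH4: φ = -62.22917°, λ = -71.21417°
δ₁₃ = central angle INJ2→DH4 = 0.103136 rad  (haversine)
θ₁₃ = bearing INJ2→DH4 = 189.388°,  θ₁₂ = bearing INJ2→CR-64 = 277.056°
dₓₜ = R·arcsin(sin δ₁₃ · sin(θ₁₃ − θ₁₂)) = 6371.01·arcsin(0.10295·sin(-87.668°)) = -656.537 km
|dₓₜ| = 656.537 km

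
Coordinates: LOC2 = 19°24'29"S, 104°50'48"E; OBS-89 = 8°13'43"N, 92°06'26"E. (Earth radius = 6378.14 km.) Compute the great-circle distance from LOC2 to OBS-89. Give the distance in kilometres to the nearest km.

3379 km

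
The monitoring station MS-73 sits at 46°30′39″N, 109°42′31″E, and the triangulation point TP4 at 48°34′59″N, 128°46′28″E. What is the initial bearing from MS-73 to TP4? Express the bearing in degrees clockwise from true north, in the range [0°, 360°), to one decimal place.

73.9°

MS-73: φ = +46.51083°, λ = +109.70861°
TP4: φ = +48.58306°, λ = +128.77444°
Δλ = 19.0658°
y = sin Δλ · cos φ₂ = 0.216093
x = cos φ₁ sin φ₂ − sin φ₁ cos φ₂ cos Δλ = 0.062487
θ = atan2(y, x) = 73.8718° → 73.8718° (mod 360°)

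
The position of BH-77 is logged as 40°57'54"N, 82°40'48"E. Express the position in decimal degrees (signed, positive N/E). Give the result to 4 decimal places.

+40.9650°, +82.6800°

lat: 40.9650° N → +40.9650°
lon: 82.6800° E → +82.6800°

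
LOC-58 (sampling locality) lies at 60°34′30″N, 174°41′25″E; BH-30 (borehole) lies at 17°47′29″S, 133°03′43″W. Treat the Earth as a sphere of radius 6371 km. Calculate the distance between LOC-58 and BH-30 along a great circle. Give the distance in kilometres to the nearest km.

LOC-58: φ = +60.57500°, λ = +174.69028°
BH-30: φ = -17.79139°, λ = -133.06194°
Δφ = -78.3664°,  Δλ = 52.2478°
a = sin²(Δφ/2) + cos φ₁ cos φ₂ sin²(Δλ/2) = 0.489867
c = 2·arcsin(√a) = 1.550528 rad = 88.8387°
d = R·c = 6371 × 1.550528 = 9878.4 km

9878 km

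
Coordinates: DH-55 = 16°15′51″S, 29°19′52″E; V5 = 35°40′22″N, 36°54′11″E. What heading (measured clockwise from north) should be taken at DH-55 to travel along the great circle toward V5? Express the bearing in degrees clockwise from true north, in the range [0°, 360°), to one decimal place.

7.8°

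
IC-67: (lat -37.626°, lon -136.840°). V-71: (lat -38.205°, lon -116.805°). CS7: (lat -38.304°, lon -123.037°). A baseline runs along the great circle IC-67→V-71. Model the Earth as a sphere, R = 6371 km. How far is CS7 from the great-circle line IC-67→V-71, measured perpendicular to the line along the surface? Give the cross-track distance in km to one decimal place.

δ₁₃ = central angle IC-67→CS7 = 0.190120 rad  (haversine)
θ₁₃ = bearing IC-67→CS7 = 97.806°,  θ₁₂ = bearing IC-67→V-71 = 98.272°
dₓₜ = R·arcsin(sin δ₁₃ · sin(θ₁₃ − θ₁₂)) = 6371·arcsin(0.18898·sin(-0.465°)) = -9.773 km
|dₓₜ| = 9.773 km

9.8 km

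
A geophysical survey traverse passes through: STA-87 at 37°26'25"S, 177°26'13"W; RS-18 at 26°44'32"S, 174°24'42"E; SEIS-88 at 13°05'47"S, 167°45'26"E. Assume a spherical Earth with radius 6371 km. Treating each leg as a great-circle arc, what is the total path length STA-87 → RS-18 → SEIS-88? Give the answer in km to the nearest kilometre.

3083 km

STA-87: φ = -37.44028°, λ = -177.43694°
RS-18: φ = -26.74222°, λ = +174.41167°
SEIS-88: φ = -13.09639°, λ = +167.75722°
STA-87→RS-18: c = 0.222017 rad, d = 1414.47 km
RS-18→SEIS-88: c = 0.261850 rad, d = 1668.25 km
Total = 1414.47 + 1668.25 = 3082.71 km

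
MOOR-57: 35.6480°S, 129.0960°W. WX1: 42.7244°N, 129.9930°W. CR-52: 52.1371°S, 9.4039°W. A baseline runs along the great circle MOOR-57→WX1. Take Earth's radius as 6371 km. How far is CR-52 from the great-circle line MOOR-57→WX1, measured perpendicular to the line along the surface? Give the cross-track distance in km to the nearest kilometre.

δ₁₃ = central angle MOOR-57→CR-52 = 1.356093 rad  (haversine)
θ₁₃ = bearing MOOR-57→CR-52 = 146.926°,  θ₁₂ = bearing MOOR-57→WX1 = 359.327°
dₓₜ = R·arcsin(sin δ₁₃ · sin(θ₁₃ − θ₁₂)) = 6371·arcsin(0.97704·sin(-212.401°)) = 3510.393 km
|dₓₜ| = 3510.393 km

3510 km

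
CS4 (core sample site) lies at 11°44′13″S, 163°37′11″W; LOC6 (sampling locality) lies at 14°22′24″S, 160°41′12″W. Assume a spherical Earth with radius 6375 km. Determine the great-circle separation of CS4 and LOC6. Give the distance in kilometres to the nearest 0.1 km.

432.5 km

CS4: φ = -11.73694°, λ = -163.61972°
LOC6: φ = -14.37333°, λ = -160.68667°
Δφ = -2.6364°,  Δλ = 2.9331°
a = sin²(Δφ/2) + cos φ₁ cos φ₂ sin²(Δλ/2) = 0.001150
c = 2·arcsin(√a) = 0.067850 rad = 3.8875°
d = R·c = 6375 × 0.067850 = 432.5 km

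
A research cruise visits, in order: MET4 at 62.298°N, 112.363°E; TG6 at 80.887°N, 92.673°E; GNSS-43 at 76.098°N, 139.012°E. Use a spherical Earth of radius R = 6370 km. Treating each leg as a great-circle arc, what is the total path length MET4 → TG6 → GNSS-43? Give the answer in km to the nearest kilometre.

MET4→TG6: c = 0.337684 rad, d = 2151.05 km
TG6→GNSS-43: c = 0.174996 rad, d = 1114.72 km
Total = 2151.05 + 1114.72 = 3265.77 km

3266 km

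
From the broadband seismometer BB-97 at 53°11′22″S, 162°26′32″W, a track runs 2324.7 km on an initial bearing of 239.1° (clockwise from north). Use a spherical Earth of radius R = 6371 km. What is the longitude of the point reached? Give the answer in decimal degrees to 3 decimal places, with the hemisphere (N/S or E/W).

161.005°E

BB-97: φ = -53.18944°, λ = -162.44222°
δ = d/R = 2324.7/6371 = 0.364888 rad
φ₂ = arcsin(sin φ₁ cos δ + cos φ₁ sin δ cos θ)
   = arcsin(-0.80062·0.93416 + 0.59917·0.35684·-0.51354) = -59.06064°
λ₂ = λ₁ + atan2(sin θ sin δ cos φ₁, cos δ − sin φ₁ sin φ₂) = 161.00521°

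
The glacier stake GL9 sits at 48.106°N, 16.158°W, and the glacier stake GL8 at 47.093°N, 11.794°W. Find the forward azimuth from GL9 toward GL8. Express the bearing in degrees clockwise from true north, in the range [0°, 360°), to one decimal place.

107.4°

Δλ = 4.3640°
y = sin Δλ · cos φ₂ = 0.051805
x = cos φ₁ sin φ₂ − sin φ₁ cos φ₂ cos Δλ = -0.016210
θ = atan2(y, x) = 107.3752° → 107.3752° (mod 360°)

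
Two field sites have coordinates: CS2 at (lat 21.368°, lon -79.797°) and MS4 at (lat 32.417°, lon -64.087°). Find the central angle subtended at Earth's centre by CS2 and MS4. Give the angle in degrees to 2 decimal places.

17.81°

Δφ = 11.0490°,  Δλ = 15.7100°
a = sin²(Δφ/2) + cos φ₁ cos φ₂ sin²(Δλ/2) = 0.023952
c = 2·arcsin(√a) = 0.310775 rad = 17.8061°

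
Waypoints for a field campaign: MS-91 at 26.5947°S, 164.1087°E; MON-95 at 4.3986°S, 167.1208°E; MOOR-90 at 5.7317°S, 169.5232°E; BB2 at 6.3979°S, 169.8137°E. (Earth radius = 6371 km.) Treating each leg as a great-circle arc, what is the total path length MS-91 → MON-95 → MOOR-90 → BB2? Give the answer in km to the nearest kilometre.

MS-91→MON-95: c = 0.390643 rad, d = 2488.78 km
MON-95→MOOR-90: c = 0.047809 rad, d = 304.59 km
MOOR-90→BB2: c = 0.012673 rad, d = 80.74 km
Total = 2488.78 + 304.59 + 80.74 = 2874.12 km

2874 km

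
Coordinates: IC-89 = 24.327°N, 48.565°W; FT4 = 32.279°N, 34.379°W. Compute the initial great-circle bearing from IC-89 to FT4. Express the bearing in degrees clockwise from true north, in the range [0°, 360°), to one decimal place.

54.3°

Δλ = 14.1860°
y = sin Δλ · cos φ₂ = 0.207197
x = cos φ₁ sin φ₂ − sin φ₁ cos φ₂ cos Δλ = 0.148964
θ = atan2(y, x) = 54.2857° → 54.2857° (mod 360°)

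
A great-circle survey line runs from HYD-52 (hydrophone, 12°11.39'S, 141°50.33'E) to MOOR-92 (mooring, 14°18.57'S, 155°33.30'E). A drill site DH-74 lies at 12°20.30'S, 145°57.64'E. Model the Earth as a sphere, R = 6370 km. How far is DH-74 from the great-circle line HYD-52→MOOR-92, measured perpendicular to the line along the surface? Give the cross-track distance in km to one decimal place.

HYD-52: φ = -12.18983°, λ = +141.83883°
MOOR-92: φ = -14.30950°, λ = +155.55500°
DH-74: φ = -12.33833°, λ = +145.96067°
δ₁₃ = central angle HYD-52→DH-74 = 0.070345 rad  (haversine)
θ₁₃ = bearing HYD-52→DH-74 = 92.549°,  θ₁₂ = bearing HYD-52→MOOR-92 = 100.558°
dₓₜ = R·arcsin(sin δ₁₃ · sin(θ₁₃ − θ₁₂)) = 6370·arcsin(0.07029·sin(-8.009°)) = -62.382 km
|dₓₜ| = 62.382 km

62.4 km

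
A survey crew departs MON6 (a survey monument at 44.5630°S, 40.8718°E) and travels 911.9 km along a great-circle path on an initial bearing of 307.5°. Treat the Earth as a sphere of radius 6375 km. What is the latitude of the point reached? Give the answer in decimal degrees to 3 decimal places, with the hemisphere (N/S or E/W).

39.249°S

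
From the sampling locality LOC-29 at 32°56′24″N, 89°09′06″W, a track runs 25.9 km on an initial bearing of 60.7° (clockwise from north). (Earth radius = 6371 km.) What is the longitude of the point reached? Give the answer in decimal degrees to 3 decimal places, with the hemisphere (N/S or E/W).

LOC-29: φ = +32.94000°, λ = -89.15167°
δ = d/R = 25.9/6371 = 0.004065 rad
φ₂ = arcsin(sin φ₁ cos δ + cos φ₁ sin δ cos θ)
   = arcsin(0.54376·0.99999 + 0.83924·0.00407·0.48938) = 33.05376°
λ₂ = λ₁ + atan2(sin θ sin δ cos φ₁, cos δ − sin φ₁ sin φ₂) = -88.90932°

88.909°W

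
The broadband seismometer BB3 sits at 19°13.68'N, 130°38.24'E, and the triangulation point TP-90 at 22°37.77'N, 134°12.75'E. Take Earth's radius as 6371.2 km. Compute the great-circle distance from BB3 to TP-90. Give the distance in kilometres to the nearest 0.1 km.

BB3: φ = +19.22800°, λ = +130.63733°
TP-90: φ = +22.62950°, λ = +134.21250°
Δφ = 3.4015°,  Δλ = 3.5752°
a = sin²(Δφ/2) + cos φ₁ cos φ₂ sin²(Δλ/2) = 0.001729
c = 2·arcsin(√a) = 0.083185 rad = 4.7661°
d = R·c = 6371.2 × 0.083185 = 530.0 km

530.0 km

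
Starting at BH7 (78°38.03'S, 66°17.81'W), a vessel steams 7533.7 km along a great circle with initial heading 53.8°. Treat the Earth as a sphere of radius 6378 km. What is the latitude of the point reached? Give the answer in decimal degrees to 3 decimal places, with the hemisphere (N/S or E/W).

15.349°S

BH7: φ = -78.63383°, λ = -66.29683°
δ = d/R = 7533.7/6378 = 1.181201 rad
φ₂ = arcsin(sin φ₁ cos δ + cos φ₁ sin δ cos θ)
   = arcsin(-0.98039·0.37981 + 0.19708·0.92506·0.59061) = -15.34864°
λ₂ = λ₁ + atan2(sin θ sin δ cos φ₁, cos δ − sin φ₁ sin φ₂) = -15.57344°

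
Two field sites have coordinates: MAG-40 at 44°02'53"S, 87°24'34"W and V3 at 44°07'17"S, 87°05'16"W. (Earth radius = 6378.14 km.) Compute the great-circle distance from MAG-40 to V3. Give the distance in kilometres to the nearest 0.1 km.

27.0 km

MAG-40: φ = -44.04806°, λ = -87.40944°
V3: φ = -44.12139°, λ = -87.08778°
Δφ = -0.0733°,  Δλ = 0.3217°
a = sin²(Δφ/2) + cos φ₁ cos φ₂ sin²(Δλ/2) = 0.000004
c = 2·arcsin(√a) = 0.004231 rad = 0.2424°
d = R·c = 6378.14 × 0.004231 = 27.0 km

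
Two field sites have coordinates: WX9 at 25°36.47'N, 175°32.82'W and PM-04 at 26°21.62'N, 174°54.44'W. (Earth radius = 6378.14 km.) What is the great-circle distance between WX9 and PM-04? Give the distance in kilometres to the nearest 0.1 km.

WX9: φ = +25.60783°, λ = -175.54700°
PM-04: φ = +26.36033°, λ = -174.90733°
Δφ = 0.7525°,  Δλ = 0.6397°
a = sin²(Δφ/2) + cos φ₁ cos φ₂ sin²(Δλ/2) = 0.000068
c = 2·arcsin(√a) = 0.016529 rad = 0.9470°
d = R·c = 6378.14 × 0.016529 = 105.4 km

105.4 km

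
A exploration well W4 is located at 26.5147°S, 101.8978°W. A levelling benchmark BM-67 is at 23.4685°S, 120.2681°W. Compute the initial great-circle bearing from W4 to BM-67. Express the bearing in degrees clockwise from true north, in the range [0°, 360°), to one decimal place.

276.4°

Δλ = -18.3703°
y = sin Δλ · cos φ₂ = -0.289087
x = cos φ₁ sin φ₂ − sin φ₁ cos φ₂ cos Δλ = 0.032273
θ = atan2(y, x) = -83.6300° → 276.3700° (mod 360°)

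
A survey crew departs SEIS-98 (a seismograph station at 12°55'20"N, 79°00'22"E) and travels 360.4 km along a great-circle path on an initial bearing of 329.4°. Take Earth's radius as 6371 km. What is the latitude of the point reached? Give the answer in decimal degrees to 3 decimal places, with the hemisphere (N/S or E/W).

15.706°N

SEIS-98: φ = +12.92222°, λ = +79.00611°
δ = d/R = 360.4/6371 = 0.056569 rad
φ₂ = arcsin(sin φ₁ cos δ + cos φ₁ sin δ cos θ)
   = arcsin(0.22363·0.99840 + 0.97467·0.05654·0.86074) = 15.70611°
λ₂ = λ₁ + atan2(sin θ sin δ cos φ₁, cos δ − sin φ₁ sin φ₂) = 77.29290°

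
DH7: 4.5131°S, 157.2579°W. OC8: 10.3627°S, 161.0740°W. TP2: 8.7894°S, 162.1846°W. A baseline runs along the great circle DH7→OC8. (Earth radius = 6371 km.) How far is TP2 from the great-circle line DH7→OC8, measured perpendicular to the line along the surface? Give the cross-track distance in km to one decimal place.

δ₁₃ = central angle DH7→TP2 = 0.113408 rad  (haversine)
θ₁₃ = bearing DH7→TP2 = 228.589°,  θ₁₂ = bearing DH7→OC8 = 212.672°
dₓₜ = R·arcsin(sin δ₁₃ · sin(θ₁₃ − θ₁₂)) = 6371·arcsin(0.11317·sin(15.918°)) = 197.764 km
|dₓₜ| = 197.764 km

197.8 km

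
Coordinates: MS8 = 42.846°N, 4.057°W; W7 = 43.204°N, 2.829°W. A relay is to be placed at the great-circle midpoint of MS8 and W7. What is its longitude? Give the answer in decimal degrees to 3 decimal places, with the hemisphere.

3.445°W

Bx = cos φ₂ cos Δλ = 0.728753,  By = cos φ₂ sin Δλ = 0.015622
φₘ = atan2(sin φ₁ + sin φ₂, √((cos φ₁ + Bx)² + By²)) = 43.02664°
λₘ = λ₁ + atan2(By, cos φ₁ + Bx) = -3.44479°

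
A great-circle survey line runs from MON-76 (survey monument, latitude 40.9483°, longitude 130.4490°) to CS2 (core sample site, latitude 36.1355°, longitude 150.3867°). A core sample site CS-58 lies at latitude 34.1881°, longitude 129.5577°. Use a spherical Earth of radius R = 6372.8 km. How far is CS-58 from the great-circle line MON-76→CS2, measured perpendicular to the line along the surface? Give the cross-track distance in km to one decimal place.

753.7 km

δ₁₃ = central angle MON-76→CS-58 = 0.118628 rad  (haversine)
θ₁₃ = bearing MON-76→CS-58 = 186.242°,  θ₁₂ = bearing MON-76→CS2 = 100.728°
dₓₜ = R·arcsin(sin δ₁₃ · sin(θ₁₃ − θ₁₂)) = 6372.8·arcsin(0.11835·sin(85.514°)) = 753.667 km
|dₓₜ| = 753.667 km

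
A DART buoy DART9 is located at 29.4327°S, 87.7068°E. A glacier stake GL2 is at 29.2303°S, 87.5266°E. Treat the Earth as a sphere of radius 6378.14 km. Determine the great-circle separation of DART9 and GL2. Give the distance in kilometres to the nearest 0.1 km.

Δφ = 0.2024°,  Δλ = -0.1802°
a = sin²(Δφ/2) + cos φ₁ cos φ₂ sin²(Δλ/2) = 0.000005
c = 2·arcsin(√a) = 0.004472 rad = 0.2562°
d = R·c = 6378.14 × 0.004472 = 28.5 km

28.5 km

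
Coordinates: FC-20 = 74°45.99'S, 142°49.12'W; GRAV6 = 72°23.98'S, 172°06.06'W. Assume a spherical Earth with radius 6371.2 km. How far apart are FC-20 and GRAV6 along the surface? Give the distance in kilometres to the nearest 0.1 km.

946.1 km

FC-20: φ = -74.76650°, λ = -142.81867°
GRAV6: φ = -72.39967°, λ = -172.10100°
Δφ = 2.3668°,  Δλ = -29.2823°
a = sin²(Δφ/2) + cos φ₁ cos φ₂ sin²(Δλ/2) = 0.005503
c = 2·arcsin(√a) = 0.148496 rad = 8.5082°
d = R·c = 6371.2 × 0.148496 = 946.1 km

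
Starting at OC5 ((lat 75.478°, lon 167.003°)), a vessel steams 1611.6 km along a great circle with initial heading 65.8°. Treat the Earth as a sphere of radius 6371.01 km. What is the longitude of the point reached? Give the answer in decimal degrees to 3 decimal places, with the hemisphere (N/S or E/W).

135.144°W

δ = d/R = 1611.6/6371.01 = 0.252958 rad
φ₂ = arcsin(sin φ₁ cos δ + cos φ₁ sin δ cos θ)
   = arcsin(0.96805·0.96818 + 0.25075·0.25027·0.40992) = 74.35888°
λ₂ = λ₁ + atan2(sin θ sin δ cos φ₁, cos δ − sin φ₁ sin φ₂) = -135.14406°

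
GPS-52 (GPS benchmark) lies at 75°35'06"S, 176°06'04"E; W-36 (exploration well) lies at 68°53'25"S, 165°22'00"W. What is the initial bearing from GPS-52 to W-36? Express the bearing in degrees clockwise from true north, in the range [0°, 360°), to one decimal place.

GPS-52: φ = -75.58500°, λ = +176.10111°
W-36: φ = -68.89028°, λ = -165.36667°
Δλ = 18.5322°
y = sin Δλ · cos φ₂ = 0.114471
x = cos φ₁ sin φ₂ − sin φ₁ cos φ₂ cos Δλ = 0.098491
θ = atan2(y, x) = 49.2911° → 49.2911° (mod 360°)

49.3°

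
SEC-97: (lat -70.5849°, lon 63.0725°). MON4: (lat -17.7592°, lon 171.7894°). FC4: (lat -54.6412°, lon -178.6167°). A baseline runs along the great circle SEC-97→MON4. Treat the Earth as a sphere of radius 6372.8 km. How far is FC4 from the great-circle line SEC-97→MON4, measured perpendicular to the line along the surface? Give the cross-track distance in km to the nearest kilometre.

δ₁₃ = central angle SEC-97→FC4 = 0.825841 rad  (haversine)
θ₁₃ = bearing SEC-97→FC4 = 136.128°,  θ₁₂ = bearing SEC-97→MON4 = 113.362°
dₓₜ = R·arcsin(sin δ₁₃ · sin(θ₁₃ − θ₁₂)) = 6372.8·arcsin(0.73512·sin(22.766°)) = 1838.215 km
|dₓₜ| = 1838.215 km

1838 km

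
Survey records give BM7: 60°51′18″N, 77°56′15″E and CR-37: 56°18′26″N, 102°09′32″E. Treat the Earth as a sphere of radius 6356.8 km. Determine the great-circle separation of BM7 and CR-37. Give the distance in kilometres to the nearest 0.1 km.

1478.7 km

BM7: φ = +60.85500°, λ = +77.93750°
CR-37: φ = +56.30722°, λ = +102.15889°
Δφ = -4.5478°,  Δλ = 24.2214°
a = sin²(Δφ/2) + cos φ₁ cos φ₂ sin²(Δλ/2) = 0.013466
c = 2·arcsin(√a) = 0.232612 rad = 13.3277°
d = R·c = 6356.8 × 0.232612 = 1478.7 km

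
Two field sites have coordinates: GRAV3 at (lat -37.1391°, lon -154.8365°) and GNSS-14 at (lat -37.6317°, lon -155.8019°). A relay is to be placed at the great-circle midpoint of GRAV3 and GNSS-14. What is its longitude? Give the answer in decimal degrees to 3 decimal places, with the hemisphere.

155.318°W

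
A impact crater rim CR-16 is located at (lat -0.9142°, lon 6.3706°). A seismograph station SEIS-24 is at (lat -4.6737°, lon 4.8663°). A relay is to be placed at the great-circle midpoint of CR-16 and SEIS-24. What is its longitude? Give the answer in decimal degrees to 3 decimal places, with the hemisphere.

5.620°E

Bx = cos φ₂ cos Δλ = 0.996331,  By = cos φ₂ sin Δλ = -0.026165
φₘ = atan2(sin φ₁ + sin φ₂, √((cos φ₁ + Bx)² + By²)) = -2.79419°
λₘ = λ₁ + atan2(By, cos φ₁ + Bx) = 5.61965°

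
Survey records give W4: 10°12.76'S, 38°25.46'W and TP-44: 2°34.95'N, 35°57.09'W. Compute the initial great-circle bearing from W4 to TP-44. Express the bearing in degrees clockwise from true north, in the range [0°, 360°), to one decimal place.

W4: φ = -10.21267°, λ = -38.42433°
TP-44: φ = +2.58250°, λ = -35.95150°
Δλ = 2.4728°
y = sin Δλ · cos φ₂ = 0.043102
x = cos φ₁ sin φ₂ − sin φ₁ cos φ₂ cos Δλ = 0.221301
θ = atan2(y, x) = 11.0213° → 11.0213° (mod 360°)

11.0°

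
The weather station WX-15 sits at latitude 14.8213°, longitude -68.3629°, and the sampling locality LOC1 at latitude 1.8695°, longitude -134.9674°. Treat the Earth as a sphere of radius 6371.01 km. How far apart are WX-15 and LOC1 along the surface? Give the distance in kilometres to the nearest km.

7441 km

Δφ = -12.9518°,  Δλ = -66.6045°
a = sin²(Δφ/2) + cos φ₁ cos φ₂ sin²(Δλ/2) = 0.303997
c = 2·arcsin(√a) = 1.167986 rad = 66.9207°
d = R·c = 6371.01 × 1.167986 = 7441.3 km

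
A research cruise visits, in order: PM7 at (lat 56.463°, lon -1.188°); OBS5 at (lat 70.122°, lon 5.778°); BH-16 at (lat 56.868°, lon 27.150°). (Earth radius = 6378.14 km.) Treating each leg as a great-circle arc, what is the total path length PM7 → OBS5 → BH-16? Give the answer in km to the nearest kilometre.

PM7→OBS5: c = 0.244197 rad, d = 1557.53 km
OBS5→BH-16: c = 0.281703 rad, d = 1796.74 km
Total = 1557.53 + 1796.74 = 3354.26 km

3354 km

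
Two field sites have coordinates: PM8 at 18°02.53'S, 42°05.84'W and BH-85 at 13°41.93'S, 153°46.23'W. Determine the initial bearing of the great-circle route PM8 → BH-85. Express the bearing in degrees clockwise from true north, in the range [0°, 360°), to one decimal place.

PM8: φ = -18.04217°, λ = -42.09733°
BH-85: φ = -13.69883°, λ = -153.77050°
Δλ = -111.6732°
y = sin Δλ · cos φ₂ = -0.902871
x = cos φ₁ sin φ₂ − sin φ₁ cos φ₂ cos Δλ = -0.336302
θ = atan2(y, x) = -110.4294° → 249.5706° (mod 360°)

249.6°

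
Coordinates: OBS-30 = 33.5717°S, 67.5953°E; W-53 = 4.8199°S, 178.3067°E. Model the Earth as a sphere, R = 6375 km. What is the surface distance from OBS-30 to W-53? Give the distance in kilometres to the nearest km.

11606 km

Δφ = 28.7518°,  Δλ = 110.7114°
a = sin²(Δφ/2) + cos φ₁ cos φ₂ sin²(Δλ/2) = 0.623581
c = 2·arcsin(√a) = 1.820547 rad = 104.3097°
d = R·c = 6375 × 1.820547 = 11606.0 km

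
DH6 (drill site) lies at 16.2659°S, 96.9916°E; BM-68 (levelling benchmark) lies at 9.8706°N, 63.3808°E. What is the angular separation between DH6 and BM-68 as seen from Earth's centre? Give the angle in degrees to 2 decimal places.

Δφ = 26.1365°,  Δλ = -33.6108°
a = sin²(Δφ/2) + cos φ₁ cos φ₂ sin²(Δλ/2) = 0.130184
c = 2·arcsin(√a) = 0.738273 rad = 42.2999°

42.30°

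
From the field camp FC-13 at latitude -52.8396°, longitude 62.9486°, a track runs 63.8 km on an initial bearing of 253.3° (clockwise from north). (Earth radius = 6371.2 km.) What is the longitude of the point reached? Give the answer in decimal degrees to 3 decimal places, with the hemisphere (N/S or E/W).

δ = d/R = 63.8/6371.2 = 0.010014 rad
φ₂ = arcsin(sin φ₁ cos δ + cos φ₁ sin δ cos θ)
   = arcsin(-0.79695·0.99995 + 0.60405·0.01001·-0.28736) = -53.00098°
λ₂ = λ₁ + atan2(sin θ sin δ cos φ₁, cos δ − sin φ₁ sin φ₂) = 62.03540°

62.035°E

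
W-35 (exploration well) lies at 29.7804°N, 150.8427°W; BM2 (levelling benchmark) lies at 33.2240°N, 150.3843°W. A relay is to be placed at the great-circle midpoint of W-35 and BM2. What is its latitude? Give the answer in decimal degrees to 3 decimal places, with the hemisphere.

31.502°N

Bx = cos φ₂ cos Δλ = 0.836508,  By = cos φ₂ sin Δλ = 0.006693
φₘ = atan2(sin φ₁ + sin φ₂, √((cos φ₁ + Bx)² + By²)) = 31.50240°
λₘ = λ₁ + atan2(By, cos φ₁ + Bx) = -150.61772°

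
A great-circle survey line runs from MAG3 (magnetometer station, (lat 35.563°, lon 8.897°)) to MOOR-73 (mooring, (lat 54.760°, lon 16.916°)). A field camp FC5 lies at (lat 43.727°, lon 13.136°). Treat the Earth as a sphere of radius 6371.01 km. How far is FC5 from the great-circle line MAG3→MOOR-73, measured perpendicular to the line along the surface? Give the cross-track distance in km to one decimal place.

δ₁₃ = central angle MAG3→FC5 = 0.153398 rad  (haversine)
θ₁₃ = bearing MAG3→FC5 = 20.462°,  θ₁₂ = bearing MAG3→MOOR-73 = 13.624°
dₓₜ = R·arcsin(sin δ₁₃ · sin(θ₁₃ − θ₁₂)) = 6371.01·arcsin(0.15280·sin(6.837°)) = 115.902 km
|dₓₜ| = 115.902 km

115.9 km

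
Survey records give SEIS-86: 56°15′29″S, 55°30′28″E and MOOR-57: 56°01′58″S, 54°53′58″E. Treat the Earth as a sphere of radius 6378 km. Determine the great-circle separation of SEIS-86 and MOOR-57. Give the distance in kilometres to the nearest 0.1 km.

SEIS-86: φ = -56.25806°, λ = +55.50778°
MOOR-57: φ = -56.03278°, λ = +54.89944°
Δφ = 0.2253°,  Δλ = -0.6083°
a = sin²(Δφ/2) + cos φ₁ cos φ₂ sin²(Δλ/2) = 0.000013
c = 2·arcsin(√a) = 0.007102 rad = 0.4069°
d = R·c = 6378 × 0.007102 = 45.3 km

45.3 km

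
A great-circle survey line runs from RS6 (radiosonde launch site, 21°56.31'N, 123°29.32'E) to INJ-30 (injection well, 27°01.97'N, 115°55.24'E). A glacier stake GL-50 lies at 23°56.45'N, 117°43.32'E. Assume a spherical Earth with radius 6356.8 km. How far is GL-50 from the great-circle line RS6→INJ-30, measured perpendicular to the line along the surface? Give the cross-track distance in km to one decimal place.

RS6: φ = +21.93850°, λ = +123.48867°
INJ-30: φ = +27.03283°, λ = +115.92067°
GL-50: φ = +23.94083°, λ = +117.72200°
δ₁₃ = central angle RS6→GL-50 = 0.099045 rad  (haversine)
θ₁₃ = bearing RS6→GL-50 = 291.766°,  θ₁₂ = bearing RS6→INJ-30 = 308.012°
dₓₜ = R·arcsin(sin δ₁₃ · sin(θ₁₃ − θ₁₂)) = 6356.8·arcsin(0.09888·sin(-16.245°)) = -175.868 km
|dₓₜ| = 175.868 km

175.9 km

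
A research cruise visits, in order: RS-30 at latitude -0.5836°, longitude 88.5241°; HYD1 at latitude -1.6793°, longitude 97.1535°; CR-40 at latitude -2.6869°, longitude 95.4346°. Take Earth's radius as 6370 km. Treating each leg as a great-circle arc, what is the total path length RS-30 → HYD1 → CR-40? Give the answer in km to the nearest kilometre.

RS-30→HYD1: c = 0.151789 rad, d = 966.90 km
HYD1→CR-40: c = 0.034756 rad, d = 221.39 km
Total = 966.90 + 221.39 = 1188.29 km

1188 km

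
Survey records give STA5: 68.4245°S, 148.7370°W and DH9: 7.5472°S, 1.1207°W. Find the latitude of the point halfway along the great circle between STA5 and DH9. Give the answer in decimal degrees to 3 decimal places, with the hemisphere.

Bx = cos φ₂ cos Δλ = -0.837165,  By = cos φ₂ sin Δλ = 0.530947
φₘ = atan2(sin φ₁ + sin φ₂, √((cos φ₁ + Bx)² + By²)) = -56.26523°
λₘ = λ₁ + atan2(By, cos φ₁ + Bx) = -17.25543°

56.265°S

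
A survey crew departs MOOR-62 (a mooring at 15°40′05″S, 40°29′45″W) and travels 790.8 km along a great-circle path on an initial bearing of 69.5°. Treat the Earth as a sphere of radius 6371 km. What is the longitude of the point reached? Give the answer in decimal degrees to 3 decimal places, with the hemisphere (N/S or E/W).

33.658°W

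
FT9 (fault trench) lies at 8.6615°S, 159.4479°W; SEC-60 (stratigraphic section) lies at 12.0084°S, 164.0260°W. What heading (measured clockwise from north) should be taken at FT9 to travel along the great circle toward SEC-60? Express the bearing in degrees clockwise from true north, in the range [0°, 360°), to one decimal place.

233.0°

Δλ = -4.5781°
y = sin Δλ · cos φ₂ = -0.078071
x = cos φ₁ sin φ₂ − sin φ₁ cos φ₂ cos Δλ = -0.058851
θ = atan2(y, x) = -127.0095° → 232.9905° (mod 360°)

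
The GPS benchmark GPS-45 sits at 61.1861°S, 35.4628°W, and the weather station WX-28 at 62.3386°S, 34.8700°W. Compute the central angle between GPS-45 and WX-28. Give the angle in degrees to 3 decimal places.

Δφ = -1.1525°,  Δλ = 0.5928°
a = sin²(Δφ/2) + cos φ₁ cos φ₂ sin²(Δλ/2) = 0.000107
c = 2·arcsin(√a) = 0.020702 rad = 1.1861°

1.186°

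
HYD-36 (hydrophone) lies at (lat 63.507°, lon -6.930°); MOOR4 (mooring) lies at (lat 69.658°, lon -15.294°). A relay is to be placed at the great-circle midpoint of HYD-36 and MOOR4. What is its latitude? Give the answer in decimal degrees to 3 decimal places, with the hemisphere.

66.637°N

Bx = cos φ₂ cos Δλ = 0.343926,  By = cos φ₂ sin Δλ = -0.050566
φₘ = atan2(sin φ₁ + sin φ₂, √((cos φ₁ + Bx)² + By²)) = 66.63730°
λₘ = λ₁ + atan2(By, cos φ₁ + Bx) = -10.59228°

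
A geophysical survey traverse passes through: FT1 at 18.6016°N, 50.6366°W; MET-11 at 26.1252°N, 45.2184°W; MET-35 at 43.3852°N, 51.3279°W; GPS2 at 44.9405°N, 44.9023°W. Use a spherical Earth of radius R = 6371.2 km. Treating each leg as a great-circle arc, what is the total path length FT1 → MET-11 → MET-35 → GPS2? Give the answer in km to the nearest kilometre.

3543 km

FT1→MET-11: c = 0.157713 rad, d = 1004.82 km
MET-11→MET-35: c = 0.313493 rad, d = 1997.33 km
MET-35→GPS2: c = 0.084878 rad, d = 540.78 km
Total = 1004.82 + 1997.33 + 540.78 = 3542.93 km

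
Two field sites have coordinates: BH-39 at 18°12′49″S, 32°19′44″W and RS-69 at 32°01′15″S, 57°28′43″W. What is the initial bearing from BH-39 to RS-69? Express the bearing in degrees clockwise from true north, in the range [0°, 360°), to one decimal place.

BH-39: φ = -18.21361°, λ = -32.32889°
RS-69: φ = -32.02083°, λ = -57.47861°
Δλ = -25.1497°
y = sin Δλ · cos φ₂ = -0.360326
x = cos φ₁ sin φ₂ − sin φ₁ cos φ₂ cos Δλ = -0.263778
θ = atan2(y, x) = -126.2062° → 233.7938° (mod 360°)

233.8°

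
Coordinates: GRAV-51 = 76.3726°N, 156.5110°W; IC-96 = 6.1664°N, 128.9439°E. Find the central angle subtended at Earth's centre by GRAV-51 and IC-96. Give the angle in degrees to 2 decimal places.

Δφ = -70.2062°,  Δλ = -74.5451°
a = sin²(Δφ/2) + cos φ₁ cos φ₂ sin²(Δλ/2) = 0.416593
c = 2·arcsin(√a) = 1.403199 rad = 80.3974°

80.40°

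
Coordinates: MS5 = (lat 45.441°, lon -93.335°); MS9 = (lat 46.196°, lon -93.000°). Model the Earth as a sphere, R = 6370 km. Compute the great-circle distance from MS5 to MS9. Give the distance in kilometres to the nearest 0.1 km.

87.9 km

Δφ = 0.7550°,  Δλ = 0.3350°
a = sin²(Δφ/2) + cos φ₁ cos φ₂ sin²(Δλ/2) = 0.000048
c = 2·arcsin(√a) = 0.013793 rad = 0.7903°
d = R·c = 6370 × 0.013793 = 87.9 km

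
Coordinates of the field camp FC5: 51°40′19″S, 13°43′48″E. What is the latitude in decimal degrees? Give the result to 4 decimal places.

51.6719°S

51° + 40′/60 + 19″/3600 = 51 + 0.66667 + 0.00528 = 51.6719°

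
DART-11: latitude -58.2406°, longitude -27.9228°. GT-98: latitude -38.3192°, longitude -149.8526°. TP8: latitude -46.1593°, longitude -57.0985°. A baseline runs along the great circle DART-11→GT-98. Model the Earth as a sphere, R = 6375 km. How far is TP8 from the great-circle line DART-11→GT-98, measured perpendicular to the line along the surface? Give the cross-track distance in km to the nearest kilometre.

2180 km

δ₁₃ = central angle DART-11→TP8 = 0.372015 rad  (haversine)
θ₁₃ = bearing DART-11→TP8 = 291.730°,  θ₁₂ = bearing DART-11→GT-98 = 224.433°
dₓₜ = R·arcsin(sin δ₁₃ · sin(θ₁₃ − θ₁₂)) = 6375·arcsin(0.36349·sin(67.297°)) = 2179.969 km
|dₓₜ| = 2179.969 km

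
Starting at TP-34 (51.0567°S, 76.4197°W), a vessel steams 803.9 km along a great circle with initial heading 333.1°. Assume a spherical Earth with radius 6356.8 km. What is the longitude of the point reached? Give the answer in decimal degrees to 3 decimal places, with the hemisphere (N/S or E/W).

81.008°W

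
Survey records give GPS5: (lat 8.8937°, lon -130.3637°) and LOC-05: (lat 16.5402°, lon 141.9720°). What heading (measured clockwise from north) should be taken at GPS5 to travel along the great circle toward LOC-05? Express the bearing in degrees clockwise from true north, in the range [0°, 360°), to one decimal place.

286.0°

Δλ = -87.6643°
y = sin Δλ · cos φ₂ = -0.957824
x = cos φ₁ sin φ₂ − sin φ₁ cos φ₂ cos Δλ = 0.275225
θ = atan2(y, x) = -73.9683° → 286.0317° (mod 360°)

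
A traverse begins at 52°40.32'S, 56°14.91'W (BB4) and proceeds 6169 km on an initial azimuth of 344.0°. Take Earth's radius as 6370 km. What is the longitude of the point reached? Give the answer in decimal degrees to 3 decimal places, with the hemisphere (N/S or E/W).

BB4: φ = -52.67200°, λ = -56.24850°
δ = d/R = 6169/6370 = 0.968446 rad
φ₂ = arcsin(sin φ₁ cos δ + cos φ₁ sin δ cos θ)
   = arcsin(-0.79518·0.56658 + 0.60638·0.82401·0.96126) = 1.70597°
λ₂ = λ₁ + atan2(sin θ sin δ cos φ₁, cos δ − sin φ₁ sin φ₂) = -69.38240°

69.382°W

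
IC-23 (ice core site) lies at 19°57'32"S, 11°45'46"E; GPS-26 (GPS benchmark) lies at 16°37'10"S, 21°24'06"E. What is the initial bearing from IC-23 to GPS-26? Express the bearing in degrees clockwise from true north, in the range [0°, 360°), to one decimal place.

71.5°

IC-23: φ = -19.95889°, λ = +11.76278°
GPS-26: φ = -16.61944°, λ = +21.40167°
Δλ = 9.6389°
y = sin Δλ · cos φ₂ = 0.160443
x = cos φ₁ sin φ₂ − sin φ₁ cos φ₂ cos Δλ = 0.053634
θ = atan2(y, x) = 71.5160° → 71.5160° (mod 360°)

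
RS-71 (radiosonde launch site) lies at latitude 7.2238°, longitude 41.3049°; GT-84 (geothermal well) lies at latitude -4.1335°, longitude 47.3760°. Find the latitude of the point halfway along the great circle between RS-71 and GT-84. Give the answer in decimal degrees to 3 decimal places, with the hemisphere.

1.547°N

Bx = cos φ₂ cos Δλ = 0.991805,  By = cos φ₂ sin Δλ = 0.105487
φₘ = atan2(sin φ₁ + sin φ₂, √((cos φ₁ + Bx)² + By²)) = 1.54732°
λₘ = λ₁ + atan2(By, cos φ₁ + Bx) = 44.34860°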